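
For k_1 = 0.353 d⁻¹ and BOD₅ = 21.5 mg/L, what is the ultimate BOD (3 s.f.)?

L₀ ≈ 25.9 mg/L

BOD₅ = L₀(1 − e^(−5k_1)) ⇒ L₀ = BOD₅ / (1 − e^(−5×0.353))
= 21.5 / (1 − 0.1712) = 21.5 / 0.8288 = 25.94 mg/L.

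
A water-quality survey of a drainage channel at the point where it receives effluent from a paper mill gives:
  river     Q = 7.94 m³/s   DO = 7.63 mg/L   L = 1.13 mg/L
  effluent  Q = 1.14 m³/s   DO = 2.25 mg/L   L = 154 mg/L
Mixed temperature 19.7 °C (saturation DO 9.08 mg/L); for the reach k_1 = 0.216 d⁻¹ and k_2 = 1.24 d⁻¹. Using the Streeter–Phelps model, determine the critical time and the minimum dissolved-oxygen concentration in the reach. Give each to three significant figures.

Mixed DO = (7.94×7.63 + 1.14×2.25)/(7.94+1.14) = 63.15/9.080 = 6.955 mg/L.
Mixed L₀ = (7.94×1.13 + 1.14×154)/(9.080) = 184.5/9.080 = 20.32 mg/L.
Initial deficit D₀ = C_s − DO₀ = 9.08 − 6.955 = 2.125 mg/L.
t_c = (1/1.024) ln[(1.24/0.216)(1 − 2.125×1.024/(0.216×20.32))] = 0.9766 × ln(2.894) = 1.038 d.
D_c = (0.216/1.24) × 20.32 × e^(−0.216×1.038) = 0.1742 × 20.32 × 0.7992 = 2.829 mg/L.
Minimum DO = 9.08 − 2.829 = 6.251 mg/L.

t_c ≈ 1.04 d; minimum DO ≈ 6.25 mg/L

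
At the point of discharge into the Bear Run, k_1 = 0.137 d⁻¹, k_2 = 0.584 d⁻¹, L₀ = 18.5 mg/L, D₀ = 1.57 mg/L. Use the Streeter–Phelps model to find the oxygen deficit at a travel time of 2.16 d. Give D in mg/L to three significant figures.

D ≈ 3.06 mg/L

k_1 L₀/(k_2−k_1) = 0.137×18.5/(0.584−0.137) = 2.535/0.4470 = 5.670 mg/L.
e^(−k_1 t) = e^(−0.137×2.160) = 0.7438; e^(−k_2 t) = e^(−0.584×2.160) = 0.2832.
D = 5.670 × (0.7438 − 0.2832) + 1.57 × 0.2832 = 2.612 + 0.4447 = 3.056 mg/L.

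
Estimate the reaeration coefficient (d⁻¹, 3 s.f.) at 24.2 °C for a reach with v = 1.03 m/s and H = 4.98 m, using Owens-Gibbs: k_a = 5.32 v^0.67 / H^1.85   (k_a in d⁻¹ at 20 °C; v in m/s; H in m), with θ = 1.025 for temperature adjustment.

k_a ≈ 0.309 d⁻¹

k_a(20) = 5.32 × 1.03^0.67 / 4.98^1.85 = 5.32 × 1.020 / 19.49 = 0.2784 d⁻¹.
k_a(24.2) = 0.2784 × 1.025^(24.2−20) = 0.2784 × 1.109 = 0.3088 d⁻¹.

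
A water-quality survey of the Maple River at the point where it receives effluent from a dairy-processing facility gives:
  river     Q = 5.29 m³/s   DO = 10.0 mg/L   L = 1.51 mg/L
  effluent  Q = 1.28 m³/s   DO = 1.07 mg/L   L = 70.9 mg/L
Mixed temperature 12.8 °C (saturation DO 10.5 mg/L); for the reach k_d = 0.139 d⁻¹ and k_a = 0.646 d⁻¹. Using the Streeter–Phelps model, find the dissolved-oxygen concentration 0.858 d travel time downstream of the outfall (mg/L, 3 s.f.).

DO ≈ 7.92 mg/L

Mixed DO = (5.29×10.0 + 1.28×1.07)/(5.29+1.28) = 54.27/6.570 = 8.260 mg/L.
Mixed L₀ = (5.29×1.51 + 1.28×70.9)/(6.570) = 98.74/6.570 = 15.03 mg/L.
Initial deficit D₀ = C_s − DO₀ = 10.5 − 8.260 = 2.240 mg/L.
D(0.858) = [0.139×15.03/(0.646−0.139)](e^(−0.139×0.858) − e^(−0.646×0.858)) + 2.240 e^(−0.646×0.858)
= 4.120 × (0.8876 − 0.5745) + 2.240 × 0.5745 = 2.577 mg/L.
DO = 10.5 − 2.577 = 7.923 mg/L.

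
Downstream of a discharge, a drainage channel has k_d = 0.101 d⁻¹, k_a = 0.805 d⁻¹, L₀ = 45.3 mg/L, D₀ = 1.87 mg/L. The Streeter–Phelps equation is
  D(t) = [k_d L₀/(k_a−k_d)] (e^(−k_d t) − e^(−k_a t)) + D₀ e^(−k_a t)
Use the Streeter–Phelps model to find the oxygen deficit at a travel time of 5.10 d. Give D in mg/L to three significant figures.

D ≈ 3.81 mg/L

k_d L₀/(k_a−k_d) = 0.101×45.3/(0.805−0.101) = 4.575/0.7040 = 6.499 mg/L.
e^(−k_d t) = e^(−0.101×5.100) = 0.5974; e^(−k_a t) = e^(−0.805×5.100) = 0.01648.
D = 6.499 × (0.5974 − 0.01648) + 1.87 × 0.01648 = 3.776 + 0.03082 = 3.806 mg/L.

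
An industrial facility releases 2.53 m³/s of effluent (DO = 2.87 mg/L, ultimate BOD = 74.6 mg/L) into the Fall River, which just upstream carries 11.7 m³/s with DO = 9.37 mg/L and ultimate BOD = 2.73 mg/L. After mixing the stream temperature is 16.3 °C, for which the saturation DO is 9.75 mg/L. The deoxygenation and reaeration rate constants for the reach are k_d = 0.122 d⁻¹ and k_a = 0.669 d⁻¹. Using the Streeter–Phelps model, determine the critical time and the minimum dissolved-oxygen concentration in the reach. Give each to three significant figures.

Mixed DO = (11.7×9.37 + 2.53×2.87)/(11.7+2.53) = 116.9/14.23 = 8.214 mg/L.
Mixed L₀ = (11.7×2.73 + 2.53×74.6)/(14.23) = 220.7/14.23 = 15.51 mg/L.
Initial deficit D₀ = C_s − DO₀ = 9.75 − 8.214 = 1.536 mg/L.
t_c = (1/0.5470) ln[(0.669/0.122)(1 − 1.536×0.5470/(0.122×15.51))] = 1.828 × ln(3.049) = 2.038 d.
D_c = (0.122/0.669) × 15.51 × e^(−0.122×2.038) = 0.1824 × 15.51 × 0.7799 = 2.205 mg/L.
Minimum DO = 9.75 − 2.205 = 7.545 mg/L.

t_c ≈ 2.04 d; minimum DO ≈ 7.54 mg/L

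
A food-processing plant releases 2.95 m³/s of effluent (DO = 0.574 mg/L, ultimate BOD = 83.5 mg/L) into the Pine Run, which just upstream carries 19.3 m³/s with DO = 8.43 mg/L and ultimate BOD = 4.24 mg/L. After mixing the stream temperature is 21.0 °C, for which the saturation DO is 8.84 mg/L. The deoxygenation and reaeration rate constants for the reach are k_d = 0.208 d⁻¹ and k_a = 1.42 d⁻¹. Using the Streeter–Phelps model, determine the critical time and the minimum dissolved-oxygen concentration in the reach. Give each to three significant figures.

Mixed DO = (19.3×8.43 + 2.95×0.574)/(19.3+2.95) = 164.4/22.25 = 7.388 mg/L.
Mixed L₀ = (19.3×4.24 + 2.95×83.5)/(22.25) = 328.2/22.25 = 14.75 mg/L.
Initial deficit D₀ = C_s − DO₀ = 8.84 − 7.388 = 1.452 mg/L.
t_c = (1/1.212) ln[(1.42/0.208)(1 − 1.452×1.212/(0.208×14.75))] = 0.8251 × ln(2.912) = 0.8818 d.
D_c = (0.208/1.42) × 14.75 × e^(−0.208×0.8818) = 0.1465 × 14.75 × 0.8324 = 1.798 mg/L.
Minimum DO = 8.84 − 1.798 = 7.042 mg/L.

t_c ≈ 0.882 d; minimum DO ≈ 7.04 mg/L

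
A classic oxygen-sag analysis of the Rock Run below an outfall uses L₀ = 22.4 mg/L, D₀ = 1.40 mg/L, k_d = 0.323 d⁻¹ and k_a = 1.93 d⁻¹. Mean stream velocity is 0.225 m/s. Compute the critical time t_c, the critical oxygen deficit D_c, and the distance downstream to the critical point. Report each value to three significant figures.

t_c ≈ 0.881 d; D_c ≈ 2.82 mg/L; x_c ≈ 17.1 km

At the critical point dD/dt = 0, so k_d L₀ e^(−k_d t) = k_a D. Substituting D(t) from the Streeter–Phelps equation and solving for t gives
t_c = ln[(k_a/k_d)(1 − D₀(k_a−k_d)/(k_d L₀))] / (k_a−k_d).
Here k_a−k_d = 1.607 d⁻¹ and 1 − D₀(k_a−k_d)/(k_d L₀) = 1 − 1.40×1.607/(0.323×22.4) = 0.6890, so
t_c = ln(5.975 × 0.6890) / 1.607 = 1.415 / 1.607 = 0.8806 d.
D_c = (k_d/k_a) L₀ e^(−k_d t_c) = (0.323/1.93) × 22.4 × e^(−0.323×0.8806) = 0.1674 × 22.4 × 0.7524 = 2.821 mg/L.
x_c = v t_c = 0.225 m/s × 0.8806 d × 86400 s/d = 17120 m ≈ 17.1 km.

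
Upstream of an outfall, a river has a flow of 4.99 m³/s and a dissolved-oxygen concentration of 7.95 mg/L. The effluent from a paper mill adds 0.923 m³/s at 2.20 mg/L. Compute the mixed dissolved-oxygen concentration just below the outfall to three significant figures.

7.05 mg/L

Flow-weighted mixing: C = (Q_r C_r + Q_w C_w)/(Q_r + Q_w)
= (4.99×7.95 + 0.923×2.20)/(4.99 + 0.923) = 41.70/5.913 = 7.052 mg/L.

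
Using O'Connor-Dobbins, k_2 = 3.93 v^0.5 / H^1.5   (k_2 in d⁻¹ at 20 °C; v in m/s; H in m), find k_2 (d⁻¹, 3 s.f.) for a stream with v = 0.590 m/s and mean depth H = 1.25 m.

k_2 = 3.93 × 0.590^0.5 / 1.25^1.5 = 3.93 × 0.7681 / 1.398 = 2.160 d⁻¹.

k_2 ≈ 2.16 d⁻¹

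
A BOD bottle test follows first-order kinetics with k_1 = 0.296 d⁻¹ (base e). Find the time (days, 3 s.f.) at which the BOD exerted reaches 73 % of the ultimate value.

t ≈ 4.42 d

y/L₀ = 1 − e^(−k_1 t) = 0.73 ⇒ e^(−k_1 t) = 0.270
t = −ln(0.270) / 0.296 = 1.309 / 0.296 = 4.423 d.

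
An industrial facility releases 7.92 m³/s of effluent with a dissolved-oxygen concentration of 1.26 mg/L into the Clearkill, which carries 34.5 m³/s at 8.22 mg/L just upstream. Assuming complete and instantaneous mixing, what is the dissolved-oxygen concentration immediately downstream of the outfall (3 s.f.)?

Flow-weighted mixing: C = (Q_r C_r + Q_w C_w)/(Q_r + Q_w)
= (34.5×8.22 + 7.92×1.26)/(34.5 + 7.92) = 293.6/42.42 = 6.921 mg/L.

6.92 mg/L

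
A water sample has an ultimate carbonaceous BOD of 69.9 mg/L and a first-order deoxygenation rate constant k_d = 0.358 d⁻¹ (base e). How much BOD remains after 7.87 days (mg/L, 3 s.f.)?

L ≈ 4.18 mg/L

L_t = L₀ e^(−k_d t) = 69.9 × e^(−0.358×7.87) = 69.9 × 0.05976 = 4.177 mg/L.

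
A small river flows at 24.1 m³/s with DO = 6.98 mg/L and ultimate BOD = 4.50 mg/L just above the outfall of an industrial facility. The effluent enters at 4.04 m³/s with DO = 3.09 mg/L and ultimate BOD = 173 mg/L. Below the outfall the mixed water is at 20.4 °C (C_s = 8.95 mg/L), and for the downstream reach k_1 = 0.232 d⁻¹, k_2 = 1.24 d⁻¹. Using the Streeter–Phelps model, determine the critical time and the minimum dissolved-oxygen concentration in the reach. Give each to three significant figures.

t_c ≈ 1.18 d; minimum DO ≈ 4.87 mg/L

Mixed DO = (24.1×6.98 + 4.04×3.09)/(24.1+4.04) = 180.7/28.14 = 6.422 mg/L.
Mixed L₀ = (24.1×4.50 + 4.04×173)/(28.14) = 807.4/28.14 = 28.69 mg/L.
Initial deficit D₀ = C_s − DO₀ = 8.95 − 6.422 = 2.528 mg/L.
t_c = (1/1.008) ln[(1.24/0.232)(1 − 2.528×1.008/(0.232×28.69))] = 0.9921 × ln(3.298) = 1.184 d.
D_c = (0.232/1.24) × 28.69 × e^(−0.232×1.184) = 0.1871 × 28.69 × 0.7598 = 4.079 mg/L.
Minimum DO = 8.95 − 4.079 = 4.871 mg/L.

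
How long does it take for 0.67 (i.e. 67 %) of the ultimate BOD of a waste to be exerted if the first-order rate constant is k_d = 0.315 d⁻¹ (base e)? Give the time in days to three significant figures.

t ≈ 3.52 d

y/L₀ = 1 − e^(−k_d t) = 0.67 ⇒ e^(−k_d t) = 0.330
t = −ln(0.330) / 0.315 = 1.109 / 0.315 = 3.520 d.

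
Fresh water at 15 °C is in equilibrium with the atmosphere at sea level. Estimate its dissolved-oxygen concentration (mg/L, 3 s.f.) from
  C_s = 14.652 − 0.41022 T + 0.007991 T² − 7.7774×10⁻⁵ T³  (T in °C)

C_s ≈ 10.0 mg/L

C_s = 14.652 − 0.41022×15 + 0.007991×15² − 7.7774×10⁻⁵×15³ = 10.03 mg/L.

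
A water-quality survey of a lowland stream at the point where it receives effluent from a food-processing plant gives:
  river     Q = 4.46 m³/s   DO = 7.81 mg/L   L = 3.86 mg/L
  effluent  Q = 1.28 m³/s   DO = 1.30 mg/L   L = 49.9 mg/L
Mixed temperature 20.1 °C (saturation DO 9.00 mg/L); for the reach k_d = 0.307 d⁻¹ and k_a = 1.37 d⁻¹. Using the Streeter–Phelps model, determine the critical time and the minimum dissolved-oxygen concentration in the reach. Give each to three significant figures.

Mixed DO = (4.46×7.81 + 1.28×1.30)/(4.46+1.28) = 36.50/5.740 = 6.358 mg/L.
Mixed L₀ = (4.46×3.86 + 1.28×49.9)/(5.740) = 81.09/5.740 = 14.13 mg/L.
Initial deficit D₀ = C_s − DO₀ = 9.00 − 6.358 = 2.642 mg/L.
t_c = (1/1.063) ln[(1.37/0.307)(1 − 2.642×1.063/(0.307×14.13))] = 0.9407 × ln(1.573) = 0.4262 d.
D_c = (0.307/1.37) × 14.13 × e^(−0.307×0.4262) = 0.2241 × 14.13 × 0.8774 = 2.777 mg/L.
Minimum DO = 9.00 − 2.777 = 6.223 mg/L.

t_c ≈ 0.426 d; minimum DO ≈ 6.22 mg/L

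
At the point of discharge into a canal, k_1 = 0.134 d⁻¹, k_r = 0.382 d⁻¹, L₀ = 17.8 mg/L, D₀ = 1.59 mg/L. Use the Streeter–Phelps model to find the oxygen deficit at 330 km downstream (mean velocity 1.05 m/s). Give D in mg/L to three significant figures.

D ≈ 3.91 mg/L

Travel time t = x/v = 330 km / (1.05 m/s) = 330000 m / 1.05 m/s = 314300 s = 3.638 d.
k_1 L₀/(k_r−k_1) = 0.134×17.8/(0.382−0.134) = 2.385/0.2480 = 9.618 mg/L.
e^(−k_1 t) = e^(−0.134×3.638) = 0.6142; e^(−k_r t) = e^(−0.382×3.638) = 0.2492.
D = 9.618 × (0.6142 − 0.2492) + 1.59 × 0.2492 = 3.511 + 0.3962 = 3.907 mg/L.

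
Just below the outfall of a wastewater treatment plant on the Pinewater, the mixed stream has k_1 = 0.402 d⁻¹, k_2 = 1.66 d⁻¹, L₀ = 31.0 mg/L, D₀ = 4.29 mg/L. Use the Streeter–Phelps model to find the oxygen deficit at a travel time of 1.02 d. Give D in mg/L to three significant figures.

D ≈ 5.54 mg/L

k_1 L₀/(k_2−k_1) = 0.402×31.0/(1.66−0.402) = 12.46/1.258 = 9.906 mg/L.
e^(−k_1 t) = e^(−0.402×1.020) = 0.6636; e^(−k_2 t) = e^(−1.66×1.020) = 0.1839.
D = 9.906 × (0.6636 − 0.1839) + 4.29 × 0.1839 = 4.752 + 0.7891 = 5.541 mg/L.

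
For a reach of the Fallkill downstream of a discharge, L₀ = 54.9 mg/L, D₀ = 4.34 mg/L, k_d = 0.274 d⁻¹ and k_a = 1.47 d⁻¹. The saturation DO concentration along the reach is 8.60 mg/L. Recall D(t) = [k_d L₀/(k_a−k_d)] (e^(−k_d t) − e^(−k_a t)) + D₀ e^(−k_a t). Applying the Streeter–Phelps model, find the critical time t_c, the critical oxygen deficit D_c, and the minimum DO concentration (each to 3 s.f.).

With k_a/k_d = 5.365 and 1 − D₀(k_a−k_d)/(k_d L₀) = 0.6549,
t_c = ln(5.365 × 0.6549) / (1.47 − 0.274) = ln(3.514) / 1.196 = 1.257/1.196 = 1.051 d.
L(t_c) = L₀ e^(−k_d t_c) = 54.9 × 0.7498 = 41.17 mg/L, and at the critical point k_a D_c = k_d L, so D_c = (0.274/1.47) × 41.17 = 7.673 mg/L.
Minimum DO = C_s − D_c = 8.60 − 7.673 = 0.9269 mg/L.

t_c ≈ 1.05 d; D_c ≈ 7.67 mg/L; min DO ≈ 0.927 mg/L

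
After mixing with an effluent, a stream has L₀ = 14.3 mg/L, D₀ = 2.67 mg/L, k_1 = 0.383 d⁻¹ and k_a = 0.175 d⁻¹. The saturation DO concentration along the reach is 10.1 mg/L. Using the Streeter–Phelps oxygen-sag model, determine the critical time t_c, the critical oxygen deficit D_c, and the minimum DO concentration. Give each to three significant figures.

t_c ≈ 3.30 d; D_c ≈ 8.84 mg/L; min DO ≈ 1.26 mg/L

With k_a/k_1 = 0.4569 and 1 − D₀(k_a−k_1)/(k_1 L₀) = 1.101,
t_c = ln(0.4569 × 1.101) / (0.175 − 0.383) = ln(0.5033) / -0.2080 = -0.6867/-0.2080 = 3.301 d.
L(t_c) = L₀ e^(−k_1 t_c) = 14.3 × 0.2824 = 4.038 mg/L, and at the critical point k_a D_c = k_1 L, so D_c = (0.383/0.175) × 4.038 = 8.839 mg/L.
Minimum DO = C_s − D_c = 10.1 − 8.839 = 1.261 mg/L.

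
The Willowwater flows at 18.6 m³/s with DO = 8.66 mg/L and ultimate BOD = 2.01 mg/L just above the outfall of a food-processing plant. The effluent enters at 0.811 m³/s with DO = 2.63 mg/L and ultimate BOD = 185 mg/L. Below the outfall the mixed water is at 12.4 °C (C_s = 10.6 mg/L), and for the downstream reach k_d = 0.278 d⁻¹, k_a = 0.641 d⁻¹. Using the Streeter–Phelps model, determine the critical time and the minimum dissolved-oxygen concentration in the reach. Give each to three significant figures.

Mixed DO = (18.6×8.66 + 0.811×2.63)/(18.6+0.811) = 163.2/19.41 = 8.408 mg/L.
Mixed L₀ = (18.6×2.01 + 0.811×185)/(19.41) = 187.4/19.41 = 9.655 mg/L.
Initial deficit D₀ = C_s − DO₀ = 10.6 − 8.408 = 2.192 mg/L.
t_c = (1/0.3630) ln[(0.641/0.278)(1 − 2.192×0.3630/(0.278×9.655))] = 2.755 × ln(1.622) = 1.333 d.
D_c = (0.278/0.641) × 9.655 × e^(−0.278×1.333) = 0.4337 × 9.655 × 0.6904 = 2.891 mg/L.
Minimum DO = 10.6 − 2.891 = 7.709 mg/L.

t_c ≈ 1.33 d; minimum DO ≈ 7.71 mg/L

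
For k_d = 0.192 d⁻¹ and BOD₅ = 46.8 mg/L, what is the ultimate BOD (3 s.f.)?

BOD₅ = L₀(1 − e^(−5k_d)) ⇒ L₀ = BOD₅ / (1 − e^(−5×0.192))
= 46.8 / (1 − 0.3829) = 46.8 / 0.6171 = 75.84 mg/L.

L₀ ≈ 75.8 mg/L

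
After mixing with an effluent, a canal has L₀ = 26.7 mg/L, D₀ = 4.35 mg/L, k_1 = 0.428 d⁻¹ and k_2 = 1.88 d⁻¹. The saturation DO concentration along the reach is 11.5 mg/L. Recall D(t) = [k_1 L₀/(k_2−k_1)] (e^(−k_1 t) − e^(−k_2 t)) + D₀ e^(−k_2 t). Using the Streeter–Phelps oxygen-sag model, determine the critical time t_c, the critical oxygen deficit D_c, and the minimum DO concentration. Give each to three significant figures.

At the critical point dD/dt = 0, so k_1 L₀ e^(−k_1 t) = k_2 D. Substituting D(t) from the Streeter–Phelps equation and solving for t gives
t_c = ln[(k_2/k_1)(1 − D₀(k_2−k_1)/(k_1 L₀))] / (k_2−k_1).
Here k_2−k_1 = 1.452 d⁻¹ and 1 − D₀(k_2−k_1)/(k_1 L₀) = 1 − 4.35×1.452/(0.428×26.7) = 0.4473, so
t_c = ln(4.393 × 0.4473) / 1.452 = 0.6753 / 1.452 = 0.4651 d.
L(t_c) = L₀ e^(−k_1 t_c) = 26.7 × 0.8195 = 21.88 mg/L, and at the critical point k_2 D_c = k_1 L, so D_c = (0.428/1.88) × 21.88 = 4.981 mg/L.
Minimum DO = C_s − D_c = 11.5 − 4.981 = 6.519 mg/L.

t_c ≈ 0.465 d; D_c ≈ 4.98 mg/L; min DO ≈ 6.52 mg/L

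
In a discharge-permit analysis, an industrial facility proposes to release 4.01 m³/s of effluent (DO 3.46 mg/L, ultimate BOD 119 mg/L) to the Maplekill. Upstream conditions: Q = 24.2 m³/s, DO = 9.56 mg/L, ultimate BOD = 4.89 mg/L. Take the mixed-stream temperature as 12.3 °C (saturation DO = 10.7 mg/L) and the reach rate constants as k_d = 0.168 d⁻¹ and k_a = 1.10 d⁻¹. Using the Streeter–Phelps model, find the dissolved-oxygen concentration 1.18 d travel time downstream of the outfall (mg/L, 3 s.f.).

DO ≈ 8.07 mg/L

Mixed DO = (24.2×9.56 + 4.01×3.46)/(24.2+4.01) = 245.2/28.21 = 8.693 mg/L.
Mixed L₀ = (24.2×4.89 + 4.01×119)/(28.21) = 595.5/28.21 = 21.11 mg/L.
Initial deficit D₀ = C_s − DO₀ = 10.7 − 8.693 = 2.007 mg/L.
D(1.18) = [0.168×21.11/(1.10−0.168)](e^(−0.168×1.18) − e^(−1.10×1.18)) + 2.007 e^(−1.10×1.18)
= 3.805 × (0.8202 − 0.2731) + 2.007 × 0.2731 = 2.630 mg/L.
DO = 10.7 − 2.630 = 8.070 mg/L.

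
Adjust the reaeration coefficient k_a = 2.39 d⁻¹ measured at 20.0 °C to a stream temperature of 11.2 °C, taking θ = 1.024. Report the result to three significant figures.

k_a(T₂) = k_a(T₁) · θ^(T₂−T₁) = 2.39 × 1.024^(11.2−20.0)
= 2.39 × 1.024^-8.80 = 2.39 × 0.8116 = 1.940 d⁻¹.

k_a ≈ 1.94 d⁻¹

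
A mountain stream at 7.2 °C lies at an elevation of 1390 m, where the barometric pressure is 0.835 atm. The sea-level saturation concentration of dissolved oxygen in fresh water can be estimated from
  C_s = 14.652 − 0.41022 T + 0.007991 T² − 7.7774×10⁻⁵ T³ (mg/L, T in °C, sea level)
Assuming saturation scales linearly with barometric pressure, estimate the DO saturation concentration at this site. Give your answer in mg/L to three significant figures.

C_s ≈ 10.1 mg/L

At sea level: C_s = 14.652 − 0.41022×7.2 + 0.007991×7.2² − 7.7774×10⁻⁵×7.2³ = 12.08 mg/L.
Pressure correction: C_s' = 12.08 × 0.835 = 10.09 mg/L.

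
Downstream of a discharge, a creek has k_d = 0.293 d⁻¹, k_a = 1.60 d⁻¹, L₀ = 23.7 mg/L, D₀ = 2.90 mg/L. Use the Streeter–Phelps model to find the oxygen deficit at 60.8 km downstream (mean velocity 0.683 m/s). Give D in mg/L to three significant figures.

D ≈ 3.46 mg/L

Travel time t = x/v = 60.8 km / (0.683 m/s) = 60800 m / 0.683 m/s = 89020 s = 1.030 d.
k_d L₀/(k_a−k_d) = 0.293×23.7/(1.60−0.293) = 6.944/1.307 = 5.313 mg/L.
e^(−k_d t) = e^(−0.293×1.030) = 0.7394; e^(−k_a t) = e^(−1.60×1.030) = 0.1923.
D = 5.313 × (0.7394 − 0.1923) + 2.90 × 0.1923 = 2.907 + 0.5578 = 3.464 mg/L.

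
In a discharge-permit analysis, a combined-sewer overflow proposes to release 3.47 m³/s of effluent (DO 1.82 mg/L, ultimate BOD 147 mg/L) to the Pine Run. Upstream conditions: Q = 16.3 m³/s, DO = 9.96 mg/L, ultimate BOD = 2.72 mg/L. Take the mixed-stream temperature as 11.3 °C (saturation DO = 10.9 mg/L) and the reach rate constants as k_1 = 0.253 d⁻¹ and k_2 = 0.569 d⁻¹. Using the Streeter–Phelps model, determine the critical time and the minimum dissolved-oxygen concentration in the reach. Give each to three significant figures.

t_c ≈ 2.21 d; minimum DO ≈ 3.77 mg/L

Mixed DO = (16.3×9.96 + 3.47×1.82)/(16.3+3.47) = 168.7/19.77 = 8.531 mg/L.
Mixed L₀ = (16.3×2.72 + 3.47×147)/(19.77) = 554.4/19.77 = 28.04 mg/L.
Initial deficit D₀ = C_s − DO₀ = 10.9 − 8.531 = 2.369 mg/L.
t_c = (1/0.3160) ln[(0.569/0.253)(1 − 2.369×0.3160/(0.253×28.04))] = 3.165 × ln(2.012) = 2.212 d.
D_c = (0.253/0.569) × 28.04 × e^(−0.253×2.212) = 0.4446 × 28.04 × 0.5714 = 7.125 mg/L.
Minimum DO = 10.9 − 7.125 = 3.775 mg/L.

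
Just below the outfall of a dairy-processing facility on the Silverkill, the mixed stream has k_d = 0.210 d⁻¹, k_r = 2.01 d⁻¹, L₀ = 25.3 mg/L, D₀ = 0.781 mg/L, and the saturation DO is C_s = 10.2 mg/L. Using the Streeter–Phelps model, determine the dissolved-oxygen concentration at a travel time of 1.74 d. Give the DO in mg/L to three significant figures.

k_d L₀/(k_r−k_d) = 0.210×25.3/(2.01−0.210) = 5.313/1.800 = 2.952 mg/L.
e^(−k_d t) = e^(−0.210×1.740) = 0.6939; e^(−k_r t) = e^(−2.01×1.740) = 0.03028.
D = 2.952 × (0.6939 − 0.03028) + 0.781 × 0.03028 = 1.959 + 0.02365 = 1.982 mg/L.
DO = C_s − D = 10.2 − 1.982 = 8.218 mg/L.

DO ≈ 8.22 mg/L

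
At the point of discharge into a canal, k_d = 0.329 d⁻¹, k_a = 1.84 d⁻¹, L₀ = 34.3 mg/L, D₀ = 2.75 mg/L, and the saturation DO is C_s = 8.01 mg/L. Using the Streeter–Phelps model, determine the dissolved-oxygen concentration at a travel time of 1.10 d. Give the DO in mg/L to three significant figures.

DO ≈ 3.43 mg/L

k_d L₀/(k_a−k_d) = 0.329×34.3/(1.84−0.329) = 11.28/1.511 = 7.468 mg/L.
e^(−k_d t) = e^(−0.329×1.100) = 0.6964; e^(−k_a t) = e^(−1.84×1.100) = 0.1321.
D = 7.468 × (0.6964 − 0.1321) + 2.75 × 0.1321 = 4.214 + 0.3633 = 4.577 mg/L.
DO = C_s − D = 8.01 − 4.577 = 3.433 mg/L.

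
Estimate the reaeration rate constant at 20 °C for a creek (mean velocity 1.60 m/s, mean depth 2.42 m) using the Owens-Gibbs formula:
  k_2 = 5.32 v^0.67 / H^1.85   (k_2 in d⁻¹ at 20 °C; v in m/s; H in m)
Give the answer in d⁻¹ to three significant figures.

k_2 = 5.32 × 1.60^0.67 / 2.42^1.85 = 5.32 × 1.370 / 5.129 = 1.421 d⁻¹.

k_2 ≈ 1.42 d⁻¹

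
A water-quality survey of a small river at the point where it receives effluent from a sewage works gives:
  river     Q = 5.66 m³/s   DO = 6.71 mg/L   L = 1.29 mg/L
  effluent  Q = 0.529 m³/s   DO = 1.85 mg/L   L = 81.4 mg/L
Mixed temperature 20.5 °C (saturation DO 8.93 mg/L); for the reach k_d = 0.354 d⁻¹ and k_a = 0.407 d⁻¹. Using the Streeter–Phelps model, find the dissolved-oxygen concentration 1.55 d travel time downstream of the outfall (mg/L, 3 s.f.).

Mixed DO = (5.66×6.71 + 0.529×1.85)/(5.66+0.529) = 38.96/6.189 = 6.295 mg/L.
Mixed L₀ = (5.66×1.29 + 0.529×81.4)/(6.189) = 50.36/6.189 = 8.137 mg/L.
Initial deficit D₀ = C_s − DO₀ = 8.93 − 6.295 = 2.635 mg/L.
D(1.55) = [0.354×8.137/(0.407−0.354)](e^(−0.354×1.55) − e^(−0.407×1.55)) + 2.635 e^(−0.407×1.55)
= 54.35 × (0.5777 − 0.5321) + 2.635 × 0.5321 = 3.879 mg/L.
DO = 8.93 − 3.879 = 5.051 mg/L.

DO ≈ 5.05 mg/L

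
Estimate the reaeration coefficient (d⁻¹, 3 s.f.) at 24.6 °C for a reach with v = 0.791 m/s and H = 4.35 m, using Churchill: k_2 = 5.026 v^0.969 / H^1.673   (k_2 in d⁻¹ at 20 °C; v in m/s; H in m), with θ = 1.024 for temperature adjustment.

k_2(20) = 5.026 × 0.791^0.969 / 4.35^1.673 = 5.026 × 0.7968 / 11.70 = 0.3423 d⁻¹.
k_2(24.6) = 0.3423 × 1.024^(24.6−20) = 0.3423 × 1.115 = 0.3817 d⁻¹.

k_2 ≈ 0.382 d⁻¹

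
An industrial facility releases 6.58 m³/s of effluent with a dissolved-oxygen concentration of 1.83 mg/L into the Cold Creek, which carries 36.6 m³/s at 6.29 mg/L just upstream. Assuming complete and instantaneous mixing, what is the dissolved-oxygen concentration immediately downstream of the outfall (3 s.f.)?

Flow-weighted mixing: C = (Q_r C_r + Q_w C_w)/(Q_r + Q_w)
= (36.6×6.29 + 6.58×1.83)/(36.6 + 6.58) = 242.3/43.18 = 5.610 mg/L.

5.61 mg/L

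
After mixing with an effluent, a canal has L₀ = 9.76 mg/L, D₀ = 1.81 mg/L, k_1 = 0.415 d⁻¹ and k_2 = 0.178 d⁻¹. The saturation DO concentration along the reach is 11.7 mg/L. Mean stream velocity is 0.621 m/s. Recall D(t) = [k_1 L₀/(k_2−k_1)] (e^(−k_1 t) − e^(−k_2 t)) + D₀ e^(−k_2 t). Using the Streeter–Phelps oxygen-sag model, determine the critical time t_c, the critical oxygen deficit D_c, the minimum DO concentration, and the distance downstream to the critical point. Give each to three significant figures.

With k_2/k_1 = 0.4289 and 1 − D₀(k_2−k_1)/(k_1 L₀) = 1.106,
t_c = ln(0.4289 × 1.106) / (0.178 − 0.415) = ln(0.4743) / -0.2370 = -0.7458/-0.2370 = 3.147 d.
L(t_c) = L₀ e^(−k_1 t_c) = 9.76 × 0.2709 = 2.644 mg/L, and at the critical point k_2 D_c = k_1 L, so D_c = (0.415/0.178) × 2.644 = 6.164 mg/L.
Minimum DO = C_s − D_c = 11.7 − 6.164 = 5.536 mg/L.
x_c = v t_c = 0.621 m/s × 3.147 d × 86400 s/d = 168800 m ≈ 169 km.

t_c ≈ 3.15 d; D_c ≈ 6.16 mg/L; min DO ≈ 5.54 mg/L; x_c ≈ 169 km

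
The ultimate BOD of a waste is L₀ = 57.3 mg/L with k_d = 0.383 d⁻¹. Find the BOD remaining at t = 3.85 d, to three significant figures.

L ≈ 13.1 mg/L

L_t = L₀ e^(−k_d t) = 57.3 × e^(−0.383×3.85) = 57.3 × 0.2289 = 13.11 mg/L.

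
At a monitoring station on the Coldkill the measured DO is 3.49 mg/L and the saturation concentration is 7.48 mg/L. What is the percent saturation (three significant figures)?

% saturation = C/C_s × 100 = 3.49/7.48 × 100 = 46.7 %.

46.7 % saturation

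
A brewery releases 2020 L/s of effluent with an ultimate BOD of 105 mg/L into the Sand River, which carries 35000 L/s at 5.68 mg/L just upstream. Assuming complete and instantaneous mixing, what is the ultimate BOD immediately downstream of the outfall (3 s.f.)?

11.1 mg/L

Flow-weighted mixing: C = (Q_r C_r + Q_w C_w)/(Q_r + Q_w)
= (35000×5.68 + 2020×105)/(35000 + 2020) = 410900/37020 = 11.10 mg/L.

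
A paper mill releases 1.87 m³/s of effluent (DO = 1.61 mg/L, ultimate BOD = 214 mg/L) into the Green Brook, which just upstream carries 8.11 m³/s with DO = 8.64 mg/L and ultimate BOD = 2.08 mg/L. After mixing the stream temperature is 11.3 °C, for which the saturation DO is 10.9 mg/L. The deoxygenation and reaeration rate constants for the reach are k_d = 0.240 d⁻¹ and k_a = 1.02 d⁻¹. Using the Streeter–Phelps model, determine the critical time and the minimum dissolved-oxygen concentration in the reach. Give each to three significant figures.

t_c ≈ 1.44 d; minimum DO ≈ 3.94 mg/L

Mixed DO = (8.11×8.64 + 1.87×1.61)/(8.11+1.87) = 73.08/9.980 = 7.323 mg/L.
Mixed L₀ = (8.11×2.08 + 1.87×214)/(9.980) = 417.0/9.980 = 41.79 mg/L.
Initial deficit D₀ = C_s − DO₀ = 10.9 − 7.323 = 3.577 mg/L.
t_c = (1/0.7800) ln[(1.02/0.240)(1 − 3.577×0.7800/(0.240×41.79))] = 1.282 × ln(3.068) = 1.437 d.
D_c = (0.240/1.02) × 41.79 × e^(−0.240×1.437) = 0.2353 × 41.79 × 0.7083 = 6.964 mg/L.
Minimum DO = 10.9 − 6.964 = 3.936 mg/L.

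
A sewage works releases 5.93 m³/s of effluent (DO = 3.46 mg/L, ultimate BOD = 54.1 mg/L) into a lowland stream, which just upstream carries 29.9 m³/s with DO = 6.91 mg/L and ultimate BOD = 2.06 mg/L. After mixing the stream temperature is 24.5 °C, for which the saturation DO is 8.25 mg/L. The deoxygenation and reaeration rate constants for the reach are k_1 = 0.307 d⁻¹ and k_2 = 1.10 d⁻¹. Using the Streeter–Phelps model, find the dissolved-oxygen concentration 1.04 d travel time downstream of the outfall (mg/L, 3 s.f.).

Mixed DO = (29.9×6.91 + 5.93×3.46)/(29.9+5.93) = 227.1/35.83 = 6.339 mg/L.
Mixed L₀ = (29.9×2.06 + 5.93×54.1)/(35.83) = 382.4/35.83 = 10.67 mg/L.
Initial deficit D₀ = C_s − DO₀ = 8.25 − 6.339 = 1.911 mg/L.
D(1.04) = [0.307×10.67/(1.10−0.307)](e^(−0.307×1.04) − e^(−1.10×1.04)) + 1.911 e^(−1.10×1.04)
= 4.132 × (0.7267 − 0.3185) + 1.911 × 0.3185 = 2.295 mg/L.
DO = 8.25 − 2.295 = 5.955 mg/L.

DO ≈ 5.95 mg/L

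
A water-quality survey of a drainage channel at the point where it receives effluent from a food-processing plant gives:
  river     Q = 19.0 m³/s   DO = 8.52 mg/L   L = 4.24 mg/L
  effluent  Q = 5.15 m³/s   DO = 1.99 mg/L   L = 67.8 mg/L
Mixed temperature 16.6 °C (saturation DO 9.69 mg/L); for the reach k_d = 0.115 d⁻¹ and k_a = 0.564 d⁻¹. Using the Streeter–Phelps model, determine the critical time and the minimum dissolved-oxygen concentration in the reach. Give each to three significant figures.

Mixed DO = (19.0×8.52 + 5.15×1.99)/(19.0+5.15) = 172.1/24.15 = 7.127 mg/L.
Mixed L₀ = (19.0×4.24 + 5.15×67.8)/(24.15) = 429.7/24.15 = 17.79 mg/L.
Initial deficit D₀ = C_s − DO₀ = 9.69 − 7.127 = 2.563 mg/L.
t_c = (1/0.4490) ln[(0.564/0.115)(1 − 2.563×0.4490/(0.115×17.79))] = 2.227 × ln(2.147) = 1.702 d.
D_c = (0.115/0.564) × 17.79 × e^(−0.115×1.702) = 0.2039 × 17.79 × 0.8223 = 2.983 mg/L.
Minimum DO = 9.69 − 2.983 = 6.707 mg/L.

t_c ≈ 1.70 d; minimum DO ≈ 6.71 mg/L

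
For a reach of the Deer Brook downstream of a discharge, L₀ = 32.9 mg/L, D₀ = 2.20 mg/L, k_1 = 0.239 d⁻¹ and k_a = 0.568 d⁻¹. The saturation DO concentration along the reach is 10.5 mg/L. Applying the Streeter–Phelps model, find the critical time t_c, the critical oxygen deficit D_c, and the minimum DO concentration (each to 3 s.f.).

At the critical point dD/dt = 0, so k_1 L₀ e^(−k_1 t) = k_a D. Substituting D(t) from the Streeter–Phelps equation and solving for t gives
t_c = ln[(k_a/k_1)(1 − D₀(k_a−k_1)/(k_1 L₀))] / (k_a−k_1).
Here k_a−k_1 = 0.3290 d⁻¹ and 1 − D₀(k_a−k_1)/(k_1 L₀) = 1 − 2.20×0.3290/(0.239×32.9) = 0.9079, so
t_c = ln(2.377 × 0.9079) / 0.3290 = 0.7691 / 0.3290 = 2.338 d.
L(t_c) = L₀ e^(−k_1 t_c) = 32.9 × 0.5720 = 18.82 mg/L, and at the critical point k_a D_c = k_1 L, so D_c = (0.239/0.568) × 18.82 = 7.918 mg/L.
Minimum DO = C_s − D_c = 10.5 − 7.918 = 2.582 mg/L.

t_c ≈ 2.34 d; D_c ≈ 7.92 mg/L; min DO ≈ 2.58 mg/L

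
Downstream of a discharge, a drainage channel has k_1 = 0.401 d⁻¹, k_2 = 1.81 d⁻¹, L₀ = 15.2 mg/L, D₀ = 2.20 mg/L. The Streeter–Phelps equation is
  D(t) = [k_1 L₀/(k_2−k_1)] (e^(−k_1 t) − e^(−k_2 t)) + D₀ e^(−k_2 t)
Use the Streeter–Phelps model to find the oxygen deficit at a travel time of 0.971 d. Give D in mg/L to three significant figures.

k_1 L₀/(k_2−k_1) = 0.401×15.2/(1.81−0.401) = 6.095/1.409 = 4.326 mg/L.
e^(−k_1 t) = e^(−0.401×0.9710) = 0.6775; e^(−k_2 t) = e^(−1.81×0.9710) = 0.1725.
D = 4.326 × (0.6775 − 0.1725) + 2.20 × 0.1725 = 2.185 + 0.3794 = 2.564 mg/L.

D ≈ 2.56 mg/L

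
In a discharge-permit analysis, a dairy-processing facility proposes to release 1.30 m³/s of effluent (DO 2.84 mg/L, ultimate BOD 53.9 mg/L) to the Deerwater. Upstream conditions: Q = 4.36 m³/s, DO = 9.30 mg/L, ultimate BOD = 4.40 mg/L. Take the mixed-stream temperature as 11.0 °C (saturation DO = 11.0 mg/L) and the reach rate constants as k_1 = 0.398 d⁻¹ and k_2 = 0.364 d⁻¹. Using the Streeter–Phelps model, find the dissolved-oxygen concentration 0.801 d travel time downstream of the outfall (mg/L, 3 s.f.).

Mixed DO = (4.36×9.30 + 1.30×2.84)/(4.36+1.30) = 44.24/5.660 = 7.816 mg/L.
Mixed L₀ = (4.36×4.40 + 1.30×53.9)/(5.660) = 89.25/5.660 = 15.77 mg/L.
Initial deficit D₀ = C_s − DO₀ = 11.0 − 7.816 = 3.184 mg/L.
D(0.801) = [0.398×15.77/(0.364−0.398)](e^(−0.398×0.801) − e^(−0.364×0.801)) + 3.184 e^(−0.364×0.801)
= -184.6 × (0.7270 − 0.7471) + 3.184 × 0.7471 = 6.084 mg/L.
DO = 11.0 − 6.084 = 4.916 mg/L.

DO ≈ 4.92 mg/L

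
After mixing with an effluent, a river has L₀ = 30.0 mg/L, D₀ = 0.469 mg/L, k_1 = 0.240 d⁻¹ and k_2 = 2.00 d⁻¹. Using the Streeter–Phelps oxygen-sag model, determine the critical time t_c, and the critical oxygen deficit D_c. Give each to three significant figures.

t_c ≈ 1.14 d; D_c ≈ 2.74 mg/L

t_c = [1/(k_2−k_1)] ln[(k_2/k_1)(1 − D₀(k_2−k_1)/(k_1 L₀))]
= [1/(2.00−0.240)] ln[(2.00/0.240)(1 − 0.469×1.760/(0.240×30.0))]
= (1/1.760) ln[8.333 × 0.8854] = 0.5682 × ln(7.378) = 0.5682 × 1.998 = 1.136 d.
D_c = (k_1/k_2) L₀ e^(−k_1 t_c) = (0.240/2.00) × 30.0 × e^(−0.240×1.136) = 0.1200 × 30.0 × 0.7615 = 2.741 mg/L.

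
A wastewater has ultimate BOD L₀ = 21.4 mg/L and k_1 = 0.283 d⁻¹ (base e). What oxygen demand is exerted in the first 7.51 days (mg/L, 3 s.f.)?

y ≈ 18.8 mg/L

y_t = L₀(1 − e^(−k_1 t)) = 21.4 × (1 − e^(−0.283×7.51))
= 21.4 × (1 − 0.1194) = 21.4 × 0.8806 = 18.84 mg/L.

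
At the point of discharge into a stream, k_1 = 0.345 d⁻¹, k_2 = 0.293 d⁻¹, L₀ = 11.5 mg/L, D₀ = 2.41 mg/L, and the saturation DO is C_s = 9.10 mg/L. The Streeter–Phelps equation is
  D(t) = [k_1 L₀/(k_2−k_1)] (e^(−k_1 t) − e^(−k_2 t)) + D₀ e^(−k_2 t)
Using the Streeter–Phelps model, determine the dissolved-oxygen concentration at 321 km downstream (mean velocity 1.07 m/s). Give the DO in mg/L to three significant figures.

DO ≈ 3.67 mg/L

Travel time t = x/v = 321 km / (1.07 m/s) = 321000 m / 1.07 m/s = 300000 s = 3.472 d.
k_1 L₀/(k_2−k_1) = 0.345×11.5/(0.293−0.345) = 3.967/-0.05200 = -76.30 mg/L.
e^(−k_1 t) = e^(−0.345×3.472) = 0.3018; e^(−k_2 t) = e^(−0.293×3.472) = 0.3615.
D = -76.30 × (0.3018 − 0.3615) + 2.41 × 0.3615 = 4.557 + 0.8713 = 5.428 mg/L.
DO = C_s − D = 9.10 − 5.428 = 3.672 mg/L.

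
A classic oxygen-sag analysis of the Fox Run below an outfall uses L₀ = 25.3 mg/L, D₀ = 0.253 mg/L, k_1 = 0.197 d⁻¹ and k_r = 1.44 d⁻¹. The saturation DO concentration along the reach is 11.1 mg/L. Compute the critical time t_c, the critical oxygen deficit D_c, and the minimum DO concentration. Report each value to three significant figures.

t_c = [1/(k_r−k_1)] ln[(k_r/k_1)(1 − D₀(k_r−k_1)/(k_1 L₀))]
= [1/(1.44−0.197)] ln[(1.44/0.197)(1 − 0.253×1.243/(0.197×25.3))]
= (1/1.243) ln[7.310 × 0.9369] = 0.8045 × ln(6.848) = 0.8045 × 1.924 = 1.548 d.
D_c = (k_1/k_r) L₀ e^(−k_1 t_c) = (0.197/1.44) × 25.3 × e^(−0.197×1.548) = 0.1368 × 25.3 × 0.7372 = 2.551 mg/L.
Minimum DO = C_s − D_c = 11.1 − 2.551 = 8.549 mg/L.

t_c ≈ 1.55 d; D_c ≈ 2.55 mg/L; min DO ≈ 8.55 mg/L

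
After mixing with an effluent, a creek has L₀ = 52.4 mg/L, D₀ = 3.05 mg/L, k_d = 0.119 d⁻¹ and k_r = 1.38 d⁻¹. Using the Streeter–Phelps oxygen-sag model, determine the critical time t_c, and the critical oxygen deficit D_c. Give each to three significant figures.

t_c ≈ 1.18 d; D_c ≈ 3.93 mg/L

t_c = [1/(k_r−k_d)] ln[(k_r/k_d)(1 − D₀(k_r−k_d)/(k_d L₀))]
= [1/(1.38−0.119)] ln[(1.38/0.119)(1 − 3.05×1.261/(0.119×52.4))]
= (1/1.261) ln[11.60 × 0.3832] = 0.7930 × ln(4.444) = 0.7930 × 1.492 = 1.183 d.
D_c = (k_d/k_r) L₀ e^(−k_d t_c) = (0.119/1.38) × 52.4 × e^(−0.119×1.183) = 0.08623 × 52.4 × 0.8687 = 3.925 mg/L.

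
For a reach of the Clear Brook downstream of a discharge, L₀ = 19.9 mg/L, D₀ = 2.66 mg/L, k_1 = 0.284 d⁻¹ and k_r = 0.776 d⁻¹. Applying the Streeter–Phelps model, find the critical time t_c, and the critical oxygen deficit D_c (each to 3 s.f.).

t_c = [1/(k_r−k_1)] ln[(k_r/k_1)(1 − D₀(k_r−k_1)/(k_1 L₀))]
= [1/(0.776−0.284)] ln[(0.776/0.284)(1 − 2.66×0.4920/(0.284×19.9))]
= (1/0.4920) ln[2.732 × 0.7684] = 2.033 × ln(2.100) = 2.033 × 0.7418 = 1.508 d.
D_c = (k_1/k_r) L₀ e^(−k_1 t_c) = (0.284/0.776) × 19.9 × e^(−0.284×1.508) = 0.3660 × 19.9 × 0.6517 = 4.746 mg/L.

t_c ≈ 1.51 d; D_c ≈ 4.75 mg/L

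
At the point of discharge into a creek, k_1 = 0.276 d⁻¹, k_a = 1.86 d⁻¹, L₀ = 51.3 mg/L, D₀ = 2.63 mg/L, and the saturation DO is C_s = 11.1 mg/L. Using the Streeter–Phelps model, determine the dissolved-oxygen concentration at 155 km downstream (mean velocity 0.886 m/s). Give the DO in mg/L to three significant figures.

Travel time t = x/v = 155 km / (0.886 m/s) = 155000 m / 0.886 m/s = 174900 s = 2.025 d.
k_1 L₀/(k_a−k_1) = 0.276×51.3/(1.86−0.276) = 14.16/1.584 = 8.939 mg/L.
e^(−k_1 t) = e^(−0.276×2.025) = 0.5719; e^(−k_a t) = e^(−1.86×2.025) = 0.02314.
D = 8.939 × (0.5719 − 0.02314) + 2.63 × 0.02314 = 4.905 + 0.06086 = 4.966 mg/L.
DO = C_s − D = 11.1 − 4.966 = 6.134 mg/L.

DO ≈ 6.13 mg/L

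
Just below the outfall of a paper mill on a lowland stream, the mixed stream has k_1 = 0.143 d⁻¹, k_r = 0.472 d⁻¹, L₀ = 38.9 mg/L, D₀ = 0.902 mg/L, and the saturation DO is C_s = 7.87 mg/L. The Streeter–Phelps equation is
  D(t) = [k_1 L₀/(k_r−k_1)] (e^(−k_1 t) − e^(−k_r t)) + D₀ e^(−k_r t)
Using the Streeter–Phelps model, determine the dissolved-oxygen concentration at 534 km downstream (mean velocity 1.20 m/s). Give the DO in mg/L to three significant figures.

Travel time t = x/v = 534 km / (1.20 m/s) = 534000 m / 1.20 m/s = 445000 s = 5.150 d.
k_1 L₀/(k_r−k_1) = 0.143×38.9/(0.472−0.143) = 5.563/0.3290 = 16.91 mg/L.
e^(−k_1 t) = e^(−0.143×5.150) = 0.4788; e^(−k_r t) = e^(−0.472×5.150) = 0.08795.
D = 16.91 × (0.4788 − 0.08795) + 0.902 × 0.08795 = 6.608 + 0.07933 = 6.687 mg/L.
DO = C_s − D = 7.87 − 6.687 = 1.183 mg/L.

DO ≈ 1.18 mg/L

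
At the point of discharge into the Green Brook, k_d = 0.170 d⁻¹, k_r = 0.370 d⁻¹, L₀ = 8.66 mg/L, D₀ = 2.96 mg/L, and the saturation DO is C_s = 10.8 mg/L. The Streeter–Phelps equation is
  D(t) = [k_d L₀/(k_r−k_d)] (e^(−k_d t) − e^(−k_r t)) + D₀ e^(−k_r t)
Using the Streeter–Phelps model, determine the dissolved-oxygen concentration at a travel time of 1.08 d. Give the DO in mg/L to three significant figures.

DO ≈ 7.62 mg/L

k_d L₀/(k_r−k_d) = 0.170×8.66/(0.370−0.170) = 1.472/0.2000 = 7.361 mg/L.
e^(−k_d t) = e^(−0.170×1.080) = 0.8323; e^(−k_r t) = e^(−0.370×1.080) = 0.6706.
D = 7.361 × (0.8323 − 0.6706) + 2.96 × 0.6706 = 1.190 + 1.985 = 3.175 mg/L.
DO = C_s − D = 10.8 − 3.175 = 7.625 mg/L.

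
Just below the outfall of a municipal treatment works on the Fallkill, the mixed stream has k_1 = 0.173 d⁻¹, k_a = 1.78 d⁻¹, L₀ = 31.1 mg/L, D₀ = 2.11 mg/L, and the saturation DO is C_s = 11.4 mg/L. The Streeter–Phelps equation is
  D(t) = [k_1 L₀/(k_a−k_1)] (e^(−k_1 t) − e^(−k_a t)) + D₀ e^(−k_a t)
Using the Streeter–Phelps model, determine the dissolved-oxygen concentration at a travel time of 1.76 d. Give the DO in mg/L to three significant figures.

k_1 L₀/(k_a−k_1) = 0.173×31.1/(1.78−0.173) = 5.380/1.607 = 3.348 mg/L.
e^(−k_1 t) = e^(−0.173×1.760) = 0.7375; e^(−k_a t) = e^(−1.78×1.760) = 0.04360.
D = 3.348 × (0.7375 − 0.04360) + 2.11 × 0.04360 = 2.323 + 0.09199 = 2.415 mg/L.
DO = C_s − D = 11.4 − 2.415 = 8.985 mg/L.

DO ≈ 8.98 mg/L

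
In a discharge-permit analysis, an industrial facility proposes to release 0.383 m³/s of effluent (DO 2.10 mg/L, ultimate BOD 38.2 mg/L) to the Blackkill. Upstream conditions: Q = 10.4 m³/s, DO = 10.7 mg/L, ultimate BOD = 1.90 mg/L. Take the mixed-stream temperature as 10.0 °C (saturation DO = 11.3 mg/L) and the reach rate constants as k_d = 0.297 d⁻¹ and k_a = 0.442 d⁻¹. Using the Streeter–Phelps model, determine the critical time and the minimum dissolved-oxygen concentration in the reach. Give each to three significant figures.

Mixed DO = (10.4×10.7 + 0.383×2.10)/(10.4+0.383) = 112.1/10.78 = 10.39 mg/L.
Mixed L₀ = (10.4×1.90 + 0.383×38.2)/(10.78) = 34.39/10.78 = 3.189 mg/L.
Initial deficit D₀ = C_s − DO₀ = 11.3 − 10.39 = 0.9055 mg/L.
t_c = (1/0.1450) ln[(0.442/0.297)(1 − 0.9055×0.1450/(0.297×3.189))] = 6.897 × ln(1.282) = 1.713 d.
D_c = (0.297/0.442) × 3.189 × e^(−0.297×1.713) = 0.6719 × 3.189 × 0.6013 = 1.289 mg/L.
Minimum DO = 11.3 − 1.289 = 10.01 mg/L.

t_c ≈ 1.71 d; minimum DO ≈ 10.0 mg/L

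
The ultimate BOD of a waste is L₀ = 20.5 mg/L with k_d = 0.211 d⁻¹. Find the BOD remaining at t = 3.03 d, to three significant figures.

L_t = L₀ e^(−k_d t) = 20.5 × e^(−0.211×3.03) = 20.5 × 0.5276 = 10.82 mg/L.

L ≈ 10.8 mg/L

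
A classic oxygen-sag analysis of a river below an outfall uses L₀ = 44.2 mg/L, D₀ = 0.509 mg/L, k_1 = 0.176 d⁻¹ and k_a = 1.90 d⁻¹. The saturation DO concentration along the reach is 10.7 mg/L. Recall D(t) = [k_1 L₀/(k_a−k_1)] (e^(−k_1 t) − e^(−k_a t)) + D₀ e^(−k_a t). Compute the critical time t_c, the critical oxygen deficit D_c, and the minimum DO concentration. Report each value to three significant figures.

t_c ≈ 1.31 d; D_c ≈ 3.25 mg/L; min DO ≈ 7.45 mg/L

With k_a/k_1 = 10.80 and 1 − D₀(k_a−k_1)/(k_1 L₀) = 0.8872,
t_c = ln(10.80 × 0.8872) / (1.90 − 0.176) = ln(9.578) / 1.724 = 2.259/1.724 = 1.311 d.
D_c = (k_1/k_a) L₀ e^(−k_1 t_c) = (0.176/1.90) × 44.2 × e^(−0.176×1.311) = 0.09263 × 44.2 × 0.7940 = 3.251 mg/L.
Minimum DO = C_s − D_c = 10.7 − 3.251 = 7.449 mg/L.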